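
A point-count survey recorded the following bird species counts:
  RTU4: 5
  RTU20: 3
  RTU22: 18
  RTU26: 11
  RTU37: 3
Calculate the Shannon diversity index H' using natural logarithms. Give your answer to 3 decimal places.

1.363

Total N = 5+3+18+11+3 = 40, so the proportions are 0.125, 0.075, 0.45, 0.275, 0.075 (working shown to 5 dp, full precision carried).
Each pᵢ ln pᵢ term: 0.125×(-2.07944)=-0.25993, 0.075×(-2.59027)=-0.19427, 0.45×(-0.79851)=-0.35933, 0.275×(-1.29098)=-0.35502, 0.075×(-2.59027)=-0.19427.
Sum = -1.36282, so H' = 1.363.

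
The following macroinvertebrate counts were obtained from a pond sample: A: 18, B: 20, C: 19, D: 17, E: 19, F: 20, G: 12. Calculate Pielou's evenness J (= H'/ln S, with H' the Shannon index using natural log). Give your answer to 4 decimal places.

0.9941

Total N = 18+20+19+17+19+20+12 = 125, so the proportions are 0.144, 0.16, 0.152, 0.136, 0.152, 0.16, 0.096 (working shown to 6 dp, full precision carried).
H' = −Σ pᵢ ln pᵢ = −((-0.279064) + (-0.293213) + (-0.286349) + (-0.271334) + (-0.286349) + (-0.293213) + (-0.224967)) = 1.934488.
With S = 7 species, ln S = 1.945910, so J = 1.934488/1.945910 = 0.994130, i.e. 0.9941 to 4 decimal places.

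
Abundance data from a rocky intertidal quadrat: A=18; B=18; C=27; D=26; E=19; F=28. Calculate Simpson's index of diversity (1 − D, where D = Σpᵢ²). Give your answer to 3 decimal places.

Total N = 18+18+27+26+19+28 = 136, so the proportions are 0.13235, 0.13235, 0.19853, 0.19118, 0.13971, 0.20588 (working shown to 5 dp, full precision carried).
D = 0.13235² + 0.13235² + 0.19853² + 0.19118² + 0.13971² + 0.20588² = 0.01752 + 0.01752 + 0.03941 + 0.03655 + 0.01952 + 0.04239 = 0.17290.
So 1 − D = 0.82710, i.e. 0.827 to 3 decimal places.

0.827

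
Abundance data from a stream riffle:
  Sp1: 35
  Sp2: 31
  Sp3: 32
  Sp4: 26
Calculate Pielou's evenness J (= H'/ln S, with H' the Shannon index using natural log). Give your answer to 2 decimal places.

1.00

Total N = 35+31+32+26 = 124, so the proportions are 0.2823, 0.25, 0.2581, 0.2097 (working shown to 4 dp, full precision carried).
H' = −Σ pᵢ ln pᵢ = −((-0.3570) + (-0.3466) + (-0.3496) + (-0.3276)) = 1.3807.
With S = 4 species, ln S = 1.3863, so J = 1.3807/1.3863 = 0.9960, i.e. 1.00 to 2 decimal places.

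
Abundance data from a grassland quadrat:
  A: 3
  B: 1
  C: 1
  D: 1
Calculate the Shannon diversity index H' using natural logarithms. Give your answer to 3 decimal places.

Total N = 3+1+1+1 = 6, so the proportions are 0.5, 0.16667, 0.16667, 0.16667 (working shown to 5 dp, full precision carried).
Each pᵢ ln pᵢ term: 0.5×(-0.69315)=-0.34657, 0.16667×(-1.79176)=-0.29863, 0.16667×(-1.79176)=-0.29863, 0.16667×(-1.79176)=-0.29863.
Sum = -1.24245, so H' = 1.242.

1.242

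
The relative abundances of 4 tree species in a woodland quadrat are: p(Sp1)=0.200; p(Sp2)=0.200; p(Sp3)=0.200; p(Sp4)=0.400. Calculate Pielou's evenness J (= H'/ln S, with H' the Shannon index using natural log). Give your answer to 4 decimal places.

0.9610

H' = −Σ pᵢ ln pᵢ = −((-0.321888) + (-0.321888) + (-0.321888) + (-0.366516)) = 1.332179 (working shown to 6 dp, full precision carried).
With S = 4 species, ln S = 1.386294, so J = 1.332179/1.386294 = 0.960964, i.e. 0.9610 to 4 decimal places.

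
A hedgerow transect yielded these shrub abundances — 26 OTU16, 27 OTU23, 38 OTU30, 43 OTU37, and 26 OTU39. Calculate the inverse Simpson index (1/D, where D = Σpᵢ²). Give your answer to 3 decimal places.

4.764

Total N = 26+27+38+43+26 = 160, so the proportions are 0.1625, 0.16875, 0.2375, 0.26875, 0.1625 (working shown to 7 dp, full precision carried).
D = 0.1625² + 0.16875² + 0.2375² + 0.26875² + 0.1625² = 0.0264063 + 0.0284766 + 0.0564062 + 0.0722266 + 0.0264063 = 0.2099219.
So 1/D = 4.76368, i.e. 4.764 to 3 decimal places.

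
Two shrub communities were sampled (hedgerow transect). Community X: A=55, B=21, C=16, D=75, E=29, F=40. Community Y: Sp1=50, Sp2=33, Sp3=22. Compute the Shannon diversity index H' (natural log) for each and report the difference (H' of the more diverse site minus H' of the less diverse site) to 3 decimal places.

Community X: N=236, proportions 0.23305, 0.08898, 0.0678, 0.3178, 0.12288, 0.16949, giving H' = 1.65994 (working shown to 5 dp, full precision carried).
Community Y: N=105, proportions 0.47619, 0.31429, 0.20952, giving H' = 1.04454.
Difference = |1.65994 − 1.04454| = 0.61540, i.e. 0.615 to 3 decimal places.

0.615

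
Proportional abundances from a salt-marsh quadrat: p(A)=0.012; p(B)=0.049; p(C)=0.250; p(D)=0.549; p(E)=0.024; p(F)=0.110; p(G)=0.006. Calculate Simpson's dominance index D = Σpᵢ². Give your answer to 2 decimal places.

D = 0.012² + 0.049² + 0.25² + 0.549² + 0.024² + 0.11² + 0.006² = 0.0001 + 0.0024 + 0.0625 + 0.3014 + 0.0006 + 0.0121 + 0.0000 = 0.3792 (working shown to 4 dp, full precision carried).
To 2 decimal places, D = 0.38.

0.38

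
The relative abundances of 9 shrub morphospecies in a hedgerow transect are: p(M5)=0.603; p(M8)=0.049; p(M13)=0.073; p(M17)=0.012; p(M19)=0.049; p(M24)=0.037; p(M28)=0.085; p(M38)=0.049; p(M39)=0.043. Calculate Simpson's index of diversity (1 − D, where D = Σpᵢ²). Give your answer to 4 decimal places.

D = 0.603² + 0.049² + 0.073² + 0.012² + 0.049² + 0.037² + 0.085² + 0.049² + 0.043² = 0.363609 + 0.002401 + 0.005329 + 0.000144 + 0.002401 + 0.001369 + 0.007225 + 0.002401 + 0.001849 = 0.386728 (working shown to 6 dp, full precision carried).
So 1 − D = 0.613272, i.e. 0.6133 to 4 decimal places.

0.6133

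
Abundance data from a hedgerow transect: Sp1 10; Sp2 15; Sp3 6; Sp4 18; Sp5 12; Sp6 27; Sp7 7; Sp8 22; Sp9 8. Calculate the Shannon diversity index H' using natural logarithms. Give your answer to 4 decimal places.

2.0804

Total N = 10+15+6+18+12+27+7+22+8 = 125, so the proportions are 0.08, 0.12, 0.048, 0.144, 0.096, 0.216, 0.056, 0.176, 0.064 (working shown to 6 dp, full precision carried).
Each pᵢ ln pᵢ term: 0.08×(-2.525729)=-0.202058, 0.12×(-2.120264)=-0.254432, 0.048×(-3.036554)=-0.145755, 0.144×(-1.937942)=-0.279064, 0.096×(-2.343407)=-0.224967, 0.216×(-1.532477)=-0.331015, 0.056×(-2.882404)=-0.161415, 0.176×(-1.737271)=-0.305760, 0.064×(-2.748872)=-0.175928.
Sum = -2.080392, so H' = 2.0804.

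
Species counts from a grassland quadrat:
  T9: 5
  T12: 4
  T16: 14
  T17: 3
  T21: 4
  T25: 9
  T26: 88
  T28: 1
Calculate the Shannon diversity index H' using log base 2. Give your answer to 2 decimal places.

Total N = 5+4+14+3+4+9+88+1 = 128, so the proportions are 0.0391, 0.0312, 0.1094, 0.0234, 0.0312, 0.0703, 0.6875, 0.0078 (working shown to 4 dp, full precision carried).
Each pᵢ log₂ pᵢ term: 0.0391×(-4.6781)=-0.1827, 0.0312×(-5.0000)=-0.1562, 0.1094×(-3.1926)=-0.3492, 0.0234×(-5.4150)=-0.1269, 0.0312×(-5.0000)=-0.1562, 0.0703×(-3.8301)=-0.2693, 0.6875×(-0.5406)=-0.3716, 0.0078×(-7.0000)=-0.0547.
Sum = -1.6670, so H' = 1.67.

1.67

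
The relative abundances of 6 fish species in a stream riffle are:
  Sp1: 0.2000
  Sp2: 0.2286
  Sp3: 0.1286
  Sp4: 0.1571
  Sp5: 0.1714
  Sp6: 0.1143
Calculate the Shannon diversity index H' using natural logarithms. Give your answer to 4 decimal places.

Each pᵢ ln pᵢ term (working shown to 6 dp, full precision carried): 0.2×(-1.609438)=-0.321888, 0.2286×(-1.475782)=-0.337364, 0.1286×(-2.051048)=-0.263765, 0.1571×(-1.850873)=-0.290772, 0.1714×(-1.763755)=-0.302308, 0.1143×(-2.168929)=-0.247909.
Sum = -1.764004, so H' = 1.7640.

1.7640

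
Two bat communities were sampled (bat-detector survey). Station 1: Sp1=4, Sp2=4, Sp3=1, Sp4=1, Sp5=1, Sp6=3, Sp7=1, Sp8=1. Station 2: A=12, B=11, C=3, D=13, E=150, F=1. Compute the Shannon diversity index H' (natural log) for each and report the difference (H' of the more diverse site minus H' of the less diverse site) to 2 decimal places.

1.07

Station 1: N=16, proportions 0.25, 0.25, 0.0625, 0.0625, 0.0625, 0.1875, 0.0625, 0.0625, giving H' = 1.87345 (working shown to 5 dp, full precision carried).
Station 2: N=190, proportions 0.06316, 0.05789, 0.01579, 0.06842, 0.78947, 0.00526, giving H' = 0.80265.
Difference = |1.87345 − 0.80265| = 1.07080, i.e. 1.07 to 2 decimal places.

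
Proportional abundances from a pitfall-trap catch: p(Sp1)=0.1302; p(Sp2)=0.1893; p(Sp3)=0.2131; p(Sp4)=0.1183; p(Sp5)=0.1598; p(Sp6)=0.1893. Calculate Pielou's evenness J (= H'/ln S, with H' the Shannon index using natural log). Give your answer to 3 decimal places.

H' = −Σ pᵢ ln pᵢ = −((-0.26544) + (-0.31508) + (-0.32945) + (-0.25252) + (-0.29305) + (-0.31508)) = 1.77060 (working shown to 5 dp, full precision carried).
With S = 6 species, ln S = 1.79176, so J = 1.77060/1.79176 = 0.98819, i.e. 0.988 to 3 decimal places.

0.988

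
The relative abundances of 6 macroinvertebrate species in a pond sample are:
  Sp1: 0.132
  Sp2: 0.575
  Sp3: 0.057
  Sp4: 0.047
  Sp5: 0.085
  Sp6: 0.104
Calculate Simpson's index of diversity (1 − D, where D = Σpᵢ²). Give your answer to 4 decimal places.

0.6285

D = 0.132² + 0.575² + 0.057² + 0.047² + 0.085² + 0.104² = 0.017424 + 0.330625 + 0.003249 + 0.002209 + 0.007225 + 0.010816 = 0.371548 (working shown to 6 dp, full precision carried).
So 1 − D = 0.628452, i.e. 0.6285 to 4 decimal places.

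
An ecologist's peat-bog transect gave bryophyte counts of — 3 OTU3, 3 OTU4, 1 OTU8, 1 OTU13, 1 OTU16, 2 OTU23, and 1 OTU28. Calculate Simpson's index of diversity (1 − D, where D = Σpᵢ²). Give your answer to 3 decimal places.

0.819

Total N = 3+3+1+1+1+2+1 = 12, so the proportions are 0.25, 0.25, 0.08333, 0.08333, 0.08333, 0.16667, 0.08333 (working shown to 5 dp, full precision carried).
D = 0.25² + 0.25² + 0.08333² + 0.08333² + 0.08333² + 0.16667² + 0.08333² = 0.06250 + 0.06250 + 0.00694 + 0.00694 + 0.00694 + 0.02778 + 0.00694 = 0.18056.
So 1 − D = 0.81944, i.e. 0.819 to 3 decimal places.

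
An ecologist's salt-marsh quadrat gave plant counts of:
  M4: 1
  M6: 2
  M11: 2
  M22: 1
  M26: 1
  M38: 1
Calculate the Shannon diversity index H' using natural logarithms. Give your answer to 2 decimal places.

Total N = 1+2+2+1+1+1 = 8, so the proportions are 0.125, 0.25, 0.25, 0.125, 0.125, 0.125 (working shown to 4 dp, full precision carried).
Each pᵢ ln pᵢ term: 0.125×(-2.0794)=-0.2599, 0.25×(-1.3863)=-0.3466, 0.25×(-1.3863)=-0.3466, 0.125×(-2.0794)=-0.2599, 0.125×(-2.0794)=-0.2599, 0.125×(-2.0794)=-0.2599.
Sum = -1.7329, so H' = 1.73.

1.73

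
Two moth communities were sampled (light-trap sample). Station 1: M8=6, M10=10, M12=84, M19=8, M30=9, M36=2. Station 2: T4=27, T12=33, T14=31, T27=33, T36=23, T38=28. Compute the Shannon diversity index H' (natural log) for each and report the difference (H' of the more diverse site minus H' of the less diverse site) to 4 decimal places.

Station 1: N=119, proportions 0.05042, 0.084034, 0.705882, 0.067227, 0.07563, 0.016807, giving H' = 1.050032 (working shown to 6 dp, full precision carried).
Station 2: N=175, proportions 0.154286, 0.188571, 0.177143, 0.188571, 0.131429, 0.16, giving H' = 1.784050.
Difference = |1.050032 − 1.784050| = 0.734018, i.e. 0.7340 to 4 decimal places.

0.7340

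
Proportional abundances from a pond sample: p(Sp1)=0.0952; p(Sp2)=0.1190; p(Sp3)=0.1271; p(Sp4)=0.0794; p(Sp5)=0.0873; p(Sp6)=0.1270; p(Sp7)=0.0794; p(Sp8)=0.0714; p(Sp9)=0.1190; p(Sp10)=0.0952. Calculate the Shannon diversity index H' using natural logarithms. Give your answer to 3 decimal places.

2.282

Each pᵢ ln pᵢ term (working shown to 5 dp, full precision carried): 0.0952×(-2.35178)=-0.22389, 0.119×(-2.12863)=-0.25331, 0.1271×(-2.06278)=-0.26218, 0.0794×(-2.53326)=-0.20114, 0.0873×(-2.43840)=-0.21287, 0.127×(-2.06357)=-0.26207, 0.0794×(-2.53326)=-0.20114, 0.0714×(-2.63946)=-0.18846, 0.119×(-2.12863)=-0.25331, 0.0952×(-2.35178)=-0.22389.
Sum = -2.28226, so H' = 2.282.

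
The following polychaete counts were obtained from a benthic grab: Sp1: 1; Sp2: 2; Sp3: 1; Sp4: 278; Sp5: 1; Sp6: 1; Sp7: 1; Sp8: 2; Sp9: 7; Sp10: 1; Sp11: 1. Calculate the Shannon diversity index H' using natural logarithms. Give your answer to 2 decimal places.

Total N = 1+2+1+278+1+1+1+2+7+1+1 = 296, so the proportions are 0.0034, 0.0068, 0.0034, 0.9392, 0.0034, 0.0034, 0.0034, 0.0068, 0.0236, 0.0034, 0.0034 (working shown to 4 dp, full precision carried).
Each pᵢ ln pᵢ term: 0.0034×(-5.6904)=-0.0192, 0.0068×(-4.9972)=-0.0338, 0.0034×(-5.6904)=-0.0192, 0.9392×(-0.0627)=-0.0589, 0.0034×(-5.6904)=-0.0192, 0.0034×(-5.6904)=-0.0192, 0.0034×(-5.6904)=-0.0192, 0.0068×(-4.9972)=-0.0338, 0.0236×(-3.7444)=-0.0886, 0.0034×(-5.6904)=-0.0192, 0.0034×(-5.6904)=-0.0192.
Sum = -0.3496, so H' = 0.35.

0.35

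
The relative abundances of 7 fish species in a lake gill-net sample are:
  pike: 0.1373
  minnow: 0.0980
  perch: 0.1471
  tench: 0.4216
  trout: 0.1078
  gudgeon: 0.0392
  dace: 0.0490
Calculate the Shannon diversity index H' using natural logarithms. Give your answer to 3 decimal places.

Each pᵢ ln pᵢ term (working shown to 5 dp, full precision carried): 0.1373×(-1.98559)=-0.27262, 0.098×(-2.32279)=-0.22763, 0.1471×(-1.91664)=-0.28194, 0.4216×(-0.86370)=-0.36414, 0.1078×(-2.22748)=-0.24012, 0.0392×(-3.23908)=-0.12697, 0.049×(-3.01593)=-0.14778.
Sum = -1.66120, so H' = 1.661.

1.661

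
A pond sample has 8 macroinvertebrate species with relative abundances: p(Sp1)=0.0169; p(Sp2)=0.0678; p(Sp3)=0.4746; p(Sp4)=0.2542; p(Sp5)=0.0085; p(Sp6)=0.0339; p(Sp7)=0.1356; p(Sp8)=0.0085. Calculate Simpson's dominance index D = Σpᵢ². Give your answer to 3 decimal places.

D = 0.0169² + 0.0678² + 0.4746² + 0.2542² + 0.0085² + 0.0339² + 0.1356² + 0.0085² = 0.00029 + 0.00460 + 0.22525 + 0.06462 + 0.00007 + 0.00115 + 0.01839 + 0.00007 = 0.31443 (working shown to 5 dp, full precision carried).
To 3 decimal places, D = 0.314.

0.314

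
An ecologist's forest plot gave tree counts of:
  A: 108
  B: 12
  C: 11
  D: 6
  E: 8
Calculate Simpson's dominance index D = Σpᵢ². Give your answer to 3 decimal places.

0.572

Total N = 108+12+11+6+8 = 145, so the proportions are 0.74483, 0.08276, 0.07586, 0.04138, 0.05517 (working shown to 5 dp, full precision carried).
D = 0.74483² + 0.08276² + 0.07586² + 0.04138² + 0.05517² = 0.55477 + 0.00685 + 0.00576 + 0.00171 + 0.00304 = 0.57213.
To 3 decimal places, D = 0.572.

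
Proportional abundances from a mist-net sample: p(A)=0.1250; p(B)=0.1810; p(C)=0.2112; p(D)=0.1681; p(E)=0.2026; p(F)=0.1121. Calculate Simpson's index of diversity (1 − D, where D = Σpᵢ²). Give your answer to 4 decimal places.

0.8251

D = 0.125² + 0.181² + 0.2112² + 0.1681² + 0.2026² + 0.1121² = 0.015625 + 0.032761 + 0.044605 + 0.028258 + 0.041047 + 0.012566 = 0.174862 (working shown to 6 dp, full precision carried).
So 1 − D = 0.825138, i.e. 0.8251 to 4 decimal places.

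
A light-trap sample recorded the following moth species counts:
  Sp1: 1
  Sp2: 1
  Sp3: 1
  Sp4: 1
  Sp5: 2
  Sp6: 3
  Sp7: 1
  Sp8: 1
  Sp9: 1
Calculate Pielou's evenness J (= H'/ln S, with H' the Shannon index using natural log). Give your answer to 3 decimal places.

Total N = 1+1+1+1+2+3+1+1+1 = 12, so the proportions are 0.08333, 0.08333, 0.08333, 0.08333, 0.16667, 0.25, 0.08333, 0.08333, 0.08333 (working shown to 5 dp, full precision carried).
H' = −Σ pᵢ ln pᵢ = −((-0.20708) + (-0.20708) + (-0.20708) + (-0.20708) + (-0.29863) + (-0.34657) + (-0.20708) + (-0.20708) + (-0.20708)) = 2.09473.
With S = 9 species, ln S = 2.19722, so J = 2.09473/2.19722 = 0.95335, i.e. 0.953 to 3 decimal places.

0.953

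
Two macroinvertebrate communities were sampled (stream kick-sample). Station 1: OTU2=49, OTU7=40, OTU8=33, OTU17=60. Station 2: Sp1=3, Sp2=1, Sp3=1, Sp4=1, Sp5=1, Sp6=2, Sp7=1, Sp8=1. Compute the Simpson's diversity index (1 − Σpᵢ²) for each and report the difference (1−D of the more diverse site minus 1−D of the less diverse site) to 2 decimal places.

0.11

Station 1: N=182, proportions 0.2692, 0.2198, 0.1813, 0.3297, giving 1−D = 0.7377 (working shown to 4 dp, full precision carried).
Station 2: N=11, proportions 0.2727, 0.0909, 0.0909, 0.0909, 0.0909, 0.1818, 0.0909, 0.0909, giving 1−D = 0.8430.
Difference = |0.7377 − 0.8430| = 0.1053, i.e. 0.11 to 2 decimal places.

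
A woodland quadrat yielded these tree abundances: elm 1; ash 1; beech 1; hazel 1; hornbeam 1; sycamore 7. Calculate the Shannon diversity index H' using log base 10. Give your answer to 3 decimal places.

Total N = 1+1+1+1+1+7 = 12, so the proportions are 0.08333, 0.08333, 0.08333, 0.08333, 0.08333, 0.58333 (working shown to 5 dp, full precision carried).
Each pᵢ log₁₀ pᵢ term: 0.08333×(-1.07918)=-0.08993, 0.08333×(-1.07918)=-0.08993, 0.08333×(-1.07918)=-0.08993, 0.08333×(-1.07918)=-0.08993, 0.08333×(-1.07918)=-0.08993, 0.58333×(-0.23408)=-0.13655.
Sum = -0.58621, so H' = 0.586.

0.586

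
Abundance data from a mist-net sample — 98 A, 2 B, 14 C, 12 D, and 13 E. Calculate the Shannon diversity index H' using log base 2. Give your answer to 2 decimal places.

1.40

Total N = 98+2+14+12+13 = 139, so the proportions are 0.705, 0.0144, 0.1007, 0.0863, 0.0935 (working shown to 4 dp, full precision carried).
Each pᵢ log₂ pᵢ term: 0.705×(-0.5042)=-0.3555, 0.0144×(-6.1189)=-0.0880, 0.1007×(-3.3116)=-0.3335, 0.0863×(-3.5340)=-0.3051, 0.0935×(-3.4185)=-0.3197.
Sum = -1.4019, so H' = 1.40.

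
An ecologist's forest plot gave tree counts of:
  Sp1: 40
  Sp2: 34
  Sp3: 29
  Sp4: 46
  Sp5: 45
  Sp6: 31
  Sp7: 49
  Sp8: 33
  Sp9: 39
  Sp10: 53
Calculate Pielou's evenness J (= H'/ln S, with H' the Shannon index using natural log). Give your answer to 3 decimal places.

0.992

Total N = 40+34+29+46+45+31+49+33+39+53 = 399, so the proportions are 0.10025, 0.08521, 0.07268, 0.11529, 0.11278, 0.07769, 0.12281, 0.08271, 0.09774, 0.13283 (working shown to 5 dp, full precision carried).
H' = −Σ pᵢ ln pᵢ = −((-0.23058) + (-0.20985) + (-0.19055) + (-0.24906) + (-0.24612) + (-0.19851) + (-0.25754) + (-0.20614) + (-0.22729) + (-0.26814)) = 2.28379.
With S = 10 species, ln S = 2.30259, so J = 2.28379/2.30259 = 0.99184, i.e. 0.992 to 3 decimal places.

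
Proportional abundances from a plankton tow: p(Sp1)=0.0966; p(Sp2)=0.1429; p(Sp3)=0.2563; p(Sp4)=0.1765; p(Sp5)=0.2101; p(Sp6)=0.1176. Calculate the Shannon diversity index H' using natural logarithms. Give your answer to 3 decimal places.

Each pᵢ ln pᵢ term (working shown to 5 dp, full precision carried): 0.0966×(-2.33718)=-0.22577, 0.1429×(-1.94561)=-0.27803, 0.2563×(-1.36141)=-0.34893, 0.1765×(-1.73443)=-0.30613, 0.2101×(-1.56017)=-0.32779, 0.1176×(-2.14047)=-0.25172.
Sum = -1.73837, so H' = 1.738.

1.738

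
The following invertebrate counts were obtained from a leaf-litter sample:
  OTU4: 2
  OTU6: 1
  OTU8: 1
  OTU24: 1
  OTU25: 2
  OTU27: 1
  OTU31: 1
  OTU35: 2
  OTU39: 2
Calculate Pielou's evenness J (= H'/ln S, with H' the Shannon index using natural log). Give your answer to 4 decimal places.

0.9732

Total N = 2+1+1+1+2+1+1+2+2 = 13, so the proportions are 0.153846, 0.076923, 0.076923, 0.076923, 0.153846, 0.076923, 0.076923, 0.153846, 0.153846 (working shown to 6 dp, full precision carried).
H' = −Σ pᵢ ln pᵢ = −((-0.287970) + (-0.197304) + (-0.197304) + (-0.197304) + (-0.287970) + (-0.197304) + (-0.197304) + (-0.287970) + (-0.287970)) = 2.138397.
With S = 9 species, ln S = 2.197225, so J = 2.138397/2.197225 = 0.973227, i.e. 0.9732 to 4 decimal places.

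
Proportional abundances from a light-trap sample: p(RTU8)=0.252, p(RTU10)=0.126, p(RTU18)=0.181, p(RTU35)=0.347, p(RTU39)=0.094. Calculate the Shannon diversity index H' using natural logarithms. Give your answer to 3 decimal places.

1.507

Each pᵢ ln pᵢ term (working shown to 5 dp, full precision carried): 0.252×(-1.37833)=-0.34734, 0.126×(-2.07147)=-0.26101, 0.181×(-1.70926)=-0.30938, 0.347×(-1.05843)=-0.36728, 0.094×(-2.36446)=-0.22226.
Sum = -1.50725, so H' = 1.507.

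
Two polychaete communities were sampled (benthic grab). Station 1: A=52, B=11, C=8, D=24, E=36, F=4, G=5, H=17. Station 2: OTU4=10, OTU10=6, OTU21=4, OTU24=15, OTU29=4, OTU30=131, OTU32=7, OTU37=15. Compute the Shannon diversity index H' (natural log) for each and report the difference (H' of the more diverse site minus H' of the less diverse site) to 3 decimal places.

0.569

Station 1: N=157, proportions 0.33121, 0.07006, 0.05096, 0.15287, 0.2293, 0.02548, 0.03185, 0.10828, giving H' = 1.77272 (working shown to 5 dp, full precision carried).
Station 2: N=192, proportions 0.05208, 0.03125, 0.02083, 0.07812, 0.02083, 0.68229, 0.03646, 0.07812, giving H' = 1.20343.
Difference = |1.77272 − 1.20343| = 0.56929, i.e. 0.569 to 3 decimal places.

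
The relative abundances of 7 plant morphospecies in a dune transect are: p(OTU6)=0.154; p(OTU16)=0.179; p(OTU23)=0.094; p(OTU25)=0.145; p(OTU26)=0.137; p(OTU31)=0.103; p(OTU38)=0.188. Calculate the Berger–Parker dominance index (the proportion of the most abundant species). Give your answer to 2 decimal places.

0.19

The largest proportion is 0.188, i.e. d = 0.19 to 2 decimal places.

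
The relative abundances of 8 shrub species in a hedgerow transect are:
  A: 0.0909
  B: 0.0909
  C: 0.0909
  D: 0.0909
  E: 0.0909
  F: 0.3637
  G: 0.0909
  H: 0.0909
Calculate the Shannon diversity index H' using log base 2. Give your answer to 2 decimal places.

Each pᵢ log₂ pᵢ term (working shown to 4 dp, full precision carried): 0.0909×(-3.4596)=-0.3145, 0.0909×(-3.4596)=-0.3145, 0.0909×(-3.4596)=-0.3145, 0.0909×(-3.4596)=-0.3145, 0.0909×(-3.4596)=-0.3145, 0.3637×(-1.4592)=-0.5307, 0.0909×(-3.4596)=-0.3145, 0.0909×(-3.4596)=-0.3145.
Sum = -2.7320, so H' = 2.73.

2.73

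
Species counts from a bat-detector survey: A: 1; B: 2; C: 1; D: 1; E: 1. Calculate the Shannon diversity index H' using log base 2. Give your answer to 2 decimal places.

Total N = 1+2+1+1+1 = 6, so the proportions are 0.1667, 0.3333, 0.1667, 0.1667, 0.1667 (working shown to 4 dp, full precision carried).
Each pᵢ log₂ pᵢ term: 0.1667×(-2.5850)=-0.4308, 0.3333×(-1.5850)=-0.5283, 0.1667×(-2.5850)=-0.4308, 0.1667×(-2.5850)=-0.4308, 0.1667×(-2.5850)=-0.4308.
Sum = -2.2516, so H' = 2.25.

2.25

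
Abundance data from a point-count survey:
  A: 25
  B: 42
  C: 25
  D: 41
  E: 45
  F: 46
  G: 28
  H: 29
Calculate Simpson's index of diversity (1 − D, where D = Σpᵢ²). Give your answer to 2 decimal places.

Total N = 25+42+25+41+45+46+28+29 = 281, so the proportions are 0.089, 0.1495, 0.089, 0.1459, 0.1601, 0.1637, 0.0996, 0.1032 (working shown to 4 dp, full precision carried).
D = 0.089² + 0.1495² + 0.089² + 0.1459² + 0.1601² + 0.1637² + 0.0996² + 0.1032² = 0.0079 + 0.0223 + 0.0079 + 0.0213 + 0.0256 + 0.0268 + 0.0099 + 0.0107 = 0.1325.
So 1 − D = 0.8675, i.e. 0.87 to 2 decimal places.

0.87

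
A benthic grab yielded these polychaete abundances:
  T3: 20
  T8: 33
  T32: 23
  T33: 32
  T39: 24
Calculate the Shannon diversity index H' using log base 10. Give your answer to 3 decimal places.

0.691

Total N = 20+33+23+32+24 = 132, so the proportions are 0.15152, 0.25, 0.17424, 0.24242, 0.18182 (working shown to 5 dp, full precision carried).
Each pᵢ log₁₀ pᵢ term: 0.15152×(-0.81954)=-0.12417, 0.25×(-0.60206)=-0.15051, 0.17424×(-0.75885)=-0.13222, 0.24242×(-0.61542)=-0.14919, 0.18182×(-0.74036)=-0.13461.
Sum = -0.69072, so H' = 0.691.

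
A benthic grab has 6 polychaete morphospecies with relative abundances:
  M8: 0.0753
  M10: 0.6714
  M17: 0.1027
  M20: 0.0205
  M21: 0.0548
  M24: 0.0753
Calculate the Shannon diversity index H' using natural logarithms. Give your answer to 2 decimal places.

Each pᵢ ln pᵢ term (working shown to 4 dp, full precision carried): 0.0753×(-2.5863)=-0.1947, 0.6714×(-0.3984)=-0.2675, 0.1027×(-2.2759)=-0.2337, 0.0205×(-3.8873)=-0.0797, 0.0548×(-2.9041)=-0.1591, 0.0753×(-2.5863)=-0.1947.
Sum = -1.1295, so H' = 1.13.

1.13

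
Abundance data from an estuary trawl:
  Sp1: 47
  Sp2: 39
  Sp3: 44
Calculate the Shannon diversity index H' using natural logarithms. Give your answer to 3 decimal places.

Total N = 47+39+44 = 130, so the proportions are 0.36154, 0.3, 0.33846 (working shown to 5 dp, full precision carried).
Each pᵢ ln pᵢ term: 0.36154×(-1.01739)=-0.36782, 0.3×(-1.20397)=-0.36119, 0.33846×(-1.08334)=-0.36667.
Sum = -1.09569, so H' = 1.096.

1.096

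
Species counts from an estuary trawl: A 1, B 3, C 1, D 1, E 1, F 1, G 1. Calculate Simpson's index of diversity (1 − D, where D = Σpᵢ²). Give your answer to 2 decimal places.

0.81

Total N = 1+3+1+1+1+1+1 = 9, so the proportions are 0.11111, 0.33333, 0.11111, 0.11111, 0.11111, 0.11111, 0.11111 (working shown to 5 dp, full precision carried).
D = 0.11111² + 0.33333² + 0.11111² + 0.11111² + 0.11111² + 0.11111² + 0.11111² = 0.01235 + 0.11111 + 0.01235 + 0.01235 + 0.01235 + 0.01235 + 0.01235 = 0.18519.
So 1 − D = 0.81481, i.e. 0.81 to 2 decimal places.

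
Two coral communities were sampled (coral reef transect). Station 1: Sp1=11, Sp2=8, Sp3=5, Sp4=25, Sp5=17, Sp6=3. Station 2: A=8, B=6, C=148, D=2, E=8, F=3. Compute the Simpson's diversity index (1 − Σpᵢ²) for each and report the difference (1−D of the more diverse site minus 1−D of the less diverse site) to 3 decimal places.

0.483

Station 1: N=69, proportions 0.15942, 0.115942, 0.072464, 0.362319, 0.246377, 0.043478, giving 1−D = 0.762025 (working shown to 6 dp, full precision carried).
Station 2: N=175, proportions 0.045714, 0.034286, 0.845714, 0.011429, 0.045714, 0.017143, giving 1−D = 0.278988.
Difference = |0.762025 − 0.278988| = 0.483037, i.e. 0.483 to 3 decimal places.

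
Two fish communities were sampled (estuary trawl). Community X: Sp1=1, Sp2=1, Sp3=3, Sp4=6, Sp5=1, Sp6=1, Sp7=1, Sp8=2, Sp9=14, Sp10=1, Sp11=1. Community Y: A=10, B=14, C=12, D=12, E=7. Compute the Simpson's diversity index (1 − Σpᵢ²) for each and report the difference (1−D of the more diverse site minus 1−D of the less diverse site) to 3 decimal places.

0.037

Community X: N=32, proportions 0.03125, 0.03125, 0.09375, 0.1875, 0.03125, 0.03125, 0.03125, 0.0625, 0.4375, 0.03125, 0.03125, giving 1−D = 0.753906 (working shown to 6 dp, full precision carried).
Community Y: N=55, proportions 0.181818, 0.254545, 0.218182, 0.218182, 0.127273, giving 1−D = 0.790744.
Difference = |0.753906 − 0.790744| = 0.036838, i.e. 0.037 to 3 decimal places.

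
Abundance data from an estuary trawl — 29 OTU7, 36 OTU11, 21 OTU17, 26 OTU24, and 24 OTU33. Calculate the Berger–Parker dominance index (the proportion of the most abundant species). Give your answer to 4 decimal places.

Total N = 29+36+21+26+24 = 136, so the proportions are 0.213235, 0.264706, 0.154412, 0.191176, 0.176471 (working shown to 6 dp, full precision carried).
The largest proportion is 0.264706, i.e. d = 0.2647 to 4 decimal places.

0.2647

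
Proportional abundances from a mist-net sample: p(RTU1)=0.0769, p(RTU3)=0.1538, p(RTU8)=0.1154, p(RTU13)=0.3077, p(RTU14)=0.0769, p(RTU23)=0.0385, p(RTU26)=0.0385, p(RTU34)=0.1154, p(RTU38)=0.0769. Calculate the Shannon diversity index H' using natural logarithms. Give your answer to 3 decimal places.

Each pᵢ ln pᵢ term (working shown to 5 dp, full precision carried): 0.0769×(-2.56525)=-0.19727, 0.1538×(-1.87210)=-0.28793, 0.1154×(-2.15935)=-0.24919, 0.3077×(-1.17863)=-0.36266, 0.0769×(-2.56525)=-0.19727, 0.0385×(-3.25710)=-0.12540, 0.0385×(-3.25710)=-0.12540, 0.1154×(-2.15935)=-0.24919, 0.0769×(-2.56525)=-0.19727.
Sum = -1.99157, so H' = 1.992.

1.992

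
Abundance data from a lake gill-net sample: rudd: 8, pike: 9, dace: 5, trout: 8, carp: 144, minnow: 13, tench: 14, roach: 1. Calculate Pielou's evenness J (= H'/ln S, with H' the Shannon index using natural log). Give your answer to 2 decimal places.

Total N = 8+9+5+8+144+13+14+1 = 202, so the proportions are 0.0396, 0.0446, 0.0248, 0.0396, 0.7129, 0.0644, 0.0693, 0.005 (working shown to 4 dp, full precision carried).
H' = −Σ pᵢ ln pᵢ = −((-0.1279) + (-0.1386) + (-0.0916) + (-0.1279) + (-0.2413) + (-0.1766) + (-0.1850) + (-0.0263)) = 1.1150.
With S = 8 species, ln S = 2.0794, so J = 1.1150/2.0794 = 0.5362, i.e. 0.54 to 2 decimal places.

0.54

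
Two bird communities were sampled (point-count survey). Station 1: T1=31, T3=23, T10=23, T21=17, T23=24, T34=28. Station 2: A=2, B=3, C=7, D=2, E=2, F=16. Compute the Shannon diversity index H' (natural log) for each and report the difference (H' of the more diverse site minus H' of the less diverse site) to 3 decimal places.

0.354

Station 1: N=146, proportions 0.21233, 0.15753, 0.15753, 0.11644, 0.16438, 0.19178, giving H' = 1.77521 (working shown to 5 dp, full precision carried).
Station 2: N=32, proportions 0.0625, 0.09375, 0.21875, 0.0625, 0.0625, 0.5, giving H' = 1.42081.
Difference = |1.77521 − 1.42081| = 0.35440, i.e. 0.354 to 3 decimal places.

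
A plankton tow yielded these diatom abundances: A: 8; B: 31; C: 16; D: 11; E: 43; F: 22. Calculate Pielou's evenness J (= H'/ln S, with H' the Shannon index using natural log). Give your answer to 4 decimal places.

Total N = 8+31+16+11+43+22 = 131, so the proportions are 0.061069, 0.236641, 0.122137, 0.083969, 0.328244, 0.167939 (working shown to 6 dp, full precision carried).
H' = −Σ pᵢ ln pᵢ = −((-0.170733) + (-0.341050) + (-0.256807) + (-0.208018) + (-0.365663) + (-0.299629)) = 1.641900.
With S = 6 species, ln S = 1.791759, so J = 1.641900/1.791759 = 0.916362, i.e. 0.9164 to 4 decimal places.

0.9164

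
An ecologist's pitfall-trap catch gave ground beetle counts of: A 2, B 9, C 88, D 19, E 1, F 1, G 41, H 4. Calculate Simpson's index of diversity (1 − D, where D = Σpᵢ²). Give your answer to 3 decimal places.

Total N = 2+9+88+19+1+1+41+4 = 165, so the proportions are 0.01212, 0.05455, 0.53333, 0.11515, 0.00606, 0.00606, 0.24848, 0.02424 (working shown to 5 dp, full precision carried).
D = 0.01212² + 0.05455² + 0.53333² + 0.11515² + 0.00606² + 0.00606² + 0.24848² + 0.02424² = 0.00015 + 0.00298 + 0.28444 + 0.01326 + 0.00004 + 0.00004 + 0.06174 + 0.00059 = 0.36323.
So 1 − D = 0.63677, i.e. 0.637 to 3 decimal places.

0.637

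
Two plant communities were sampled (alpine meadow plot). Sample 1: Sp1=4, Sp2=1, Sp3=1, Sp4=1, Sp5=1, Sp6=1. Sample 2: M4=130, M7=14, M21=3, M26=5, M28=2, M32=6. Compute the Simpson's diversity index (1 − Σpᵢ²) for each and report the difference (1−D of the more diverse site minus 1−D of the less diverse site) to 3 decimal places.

Sample 1: N=9, proportions 0.44444, 0.11111, 0.11111, 0.11111, 0.11111, 0.11111, giving 1−D = 0.74074 (working shown to 5 dp, full precision carried).
Sample 2: N=160, proportions 0.8125, 0.0875, 0.01875, 0.03125, 0.0125, 0.0375, giving 1−D = 0.32930.
Difference = |0.74074 − 0.32930| = 0.41144, i.e. 0.411 to 3 decimal places.

0.411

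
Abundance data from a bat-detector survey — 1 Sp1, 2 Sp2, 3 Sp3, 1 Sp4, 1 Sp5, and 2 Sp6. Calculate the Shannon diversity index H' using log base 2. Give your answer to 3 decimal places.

2.446

Total N = 1+2+3+1+1+2 = 10, so the proportions are 0.1, 0.2, 0.3, 0.1, 0.1, 0.2 (working shown to 5 dp, full precision carried).
Each pᵢ log₂ pᵢ term: 0.1×(-3.32193)=-0.33219, 0.2×(-2.32193)=-0.46439, 0.3×(-1.73697)=-0.52109, 0.1×(-3.32193)=-0.33219, 0.1×(-3.32193)=-0.33219, 0.2×(-2.32193)=-0.46439.
Sum = -2.44644, so H' = 2.446.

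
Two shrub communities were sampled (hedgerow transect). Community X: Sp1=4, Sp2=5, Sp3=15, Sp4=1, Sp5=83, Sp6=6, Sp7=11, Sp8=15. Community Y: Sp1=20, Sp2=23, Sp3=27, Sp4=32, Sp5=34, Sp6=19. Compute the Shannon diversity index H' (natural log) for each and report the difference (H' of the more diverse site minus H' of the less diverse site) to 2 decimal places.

0.39

Community X: N=140, proportions 0.0286, 0.0357, 0.1071, 0.0071, 0.5929, 0.0429, 0.0786, 0.1071, giving H' = 1.3793 (working shown to 4 dp, full precision carried).
Community Y: N=155, proportions 0.129, 0.1484, 0.1742, 0.2065, 0.2194, 0.1226, giving H' = 1.7675.
Difference = |1.3793 − 1.7675| = 0.3882, i.e. 0.39 to 2 decimal places.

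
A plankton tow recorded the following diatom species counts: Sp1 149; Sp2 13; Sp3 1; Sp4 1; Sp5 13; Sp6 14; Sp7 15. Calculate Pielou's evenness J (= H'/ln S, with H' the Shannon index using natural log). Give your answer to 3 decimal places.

Total N = 149+13+1+1+13+14+15 = 206, so the proportions are 0.7233, 0.06311, 0.00485, 0.00485, 0.06311, 0.06796, 0.07282 (working shown to 5 dp, full precision carried).
H' = −Σ pᵢ ln pᵢ = −((-0.23430) + (-0.17436) + (-0.02586) + (-0.02586) + (-0.17436) + (-0.18274) + (-0.19076)) = 1.00824.
With S = 7 species, ln S = 1.94591, so J = 1.00824/1.94591 = 0.51813, i.e. 0.518 to 3 decimal places.

0.518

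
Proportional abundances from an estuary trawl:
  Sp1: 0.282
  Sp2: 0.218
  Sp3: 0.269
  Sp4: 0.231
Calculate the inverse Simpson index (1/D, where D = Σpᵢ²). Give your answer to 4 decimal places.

3.9562

D = 0.282² + 0.218² + 0.269² + 0.231² = 0.07952400 + 0.04752400 + 0.07236100 + 0.05336100 = 0.25277000 (working shown to 8 dp, full precision carried).
So 1/D = 3.956166, i.e. 3.9562 to 4 decimal places.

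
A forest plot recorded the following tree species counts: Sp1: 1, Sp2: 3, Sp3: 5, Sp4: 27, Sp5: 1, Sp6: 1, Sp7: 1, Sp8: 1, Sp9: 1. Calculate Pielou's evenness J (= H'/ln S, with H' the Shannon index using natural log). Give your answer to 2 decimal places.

0.58

Total N = 1+3+5+27+1+1+1+1+1 = 41, so the proportions are 0.0244, 0.0732, 0.122, 0.6585, 0.0244, 0.0244, 0.0244, 0.0244, 0.0244 (working shown to 4 dp, full precision carried).
H' = −Σ pᵢ ln pᵢ = −((-0.0906) + (-0.1913) + (-0.2566) + (-0.2751) + (-0.0906) + (-0.0906) + (-0.0906) + (-0.0906) + (-0.0906)) = 1.2665.
With S = 9 species, ln S = 2.1972, so J = 1.2665/2.1972 = 0.5764, i.e. 0.58 to 2 decimal places.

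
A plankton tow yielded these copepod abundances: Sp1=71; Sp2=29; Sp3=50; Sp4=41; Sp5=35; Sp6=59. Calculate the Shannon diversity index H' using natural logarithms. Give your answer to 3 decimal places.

Total N = 71+29+50+41+35+59 = 285, so the proportions are 0.24912, 0.10175, 0.17544, 0.14386, 0.12281, 0.20702 (working shown to 5 dp, full precision carried).
Each pᵢ ln pᵢ term: 0.24912×(-1.38981)=-0.34623, 0.10175×(-2.28519)=-0.23253, 0.17544×(-1.74047)=-0.30534, 0.14386×(-1.93892)=-0.27893, 0.12281×(-2.09714)=-0.25754, 0.20702×(-1.57495)=-0.32604.
Sum = -1.74662, so H' = 1.747.

1.747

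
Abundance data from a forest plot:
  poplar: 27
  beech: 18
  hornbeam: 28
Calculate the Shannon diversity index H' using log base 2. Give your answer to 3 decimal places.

1.559

Total N = 27+18+28 = 73, so the proportions are 0.36986, 0.24658, 0.38356 (working shown to 5 dp, full precision carried).
Each pᵢ log₂ pᵢ term: 0.36986×(-1.43494)=-0.53073, 0.24658×(-2.01990)=-0.49806, 0.38356×(-1.38247)=-0.53026.
Sum = -1.55905, so H' = 1.559.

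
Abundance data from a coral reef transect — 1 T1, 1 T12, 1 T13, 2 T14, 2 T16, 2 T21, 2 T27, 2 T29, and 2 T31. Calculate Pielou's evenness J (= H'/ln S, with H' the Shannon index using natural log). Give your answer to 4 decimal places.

0.9801

Total N = 1+1+1+2+2+2+2+2+2 = 15, so the proportions are 0.066667, 0.066667, 0.066667, 0.133333, 0.133333, 0.133333, 0.133333, 0.133333, 0.133333 (working shown to 6 dp, full precision carried).
H' = −Σ pᵢ ln pᵢ = −((-0.180537) + (-0.180537) + (-0.180537) + (-0.268654) + (-0.268654) + (-0.268654) + (-0.268654) + (-0.268654) + (-0.268654)) = 2.153532.
With S = 9 species, ln S = 2.197225, so J = 2.153532/2.197225 = 0.980115, i.e. 0.9801 to 4 decimal places.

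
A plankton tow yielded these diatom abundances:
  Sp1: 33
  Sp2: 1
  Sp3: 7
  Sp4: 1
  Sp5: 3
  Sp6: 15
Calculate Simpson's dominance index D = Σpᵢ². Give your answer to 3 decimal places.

0.382

Total N = 33+1+7+1+3+15 = 60, so the proportions are 0.55, 0.01667, 0.11667, 0.01667, 0.05, 0.25 (working shown to 5 dp, full precision carried).
D = 0.55² + 0.01667² + 0.11667² + 0.01667² + 0.05² + 0.25² = 0.30250 + 0.00028 + 0.01361 + 0.00028 + 0.00250 + 0.06250 = 0.38167.
To 3 decimal places, D = 0.382.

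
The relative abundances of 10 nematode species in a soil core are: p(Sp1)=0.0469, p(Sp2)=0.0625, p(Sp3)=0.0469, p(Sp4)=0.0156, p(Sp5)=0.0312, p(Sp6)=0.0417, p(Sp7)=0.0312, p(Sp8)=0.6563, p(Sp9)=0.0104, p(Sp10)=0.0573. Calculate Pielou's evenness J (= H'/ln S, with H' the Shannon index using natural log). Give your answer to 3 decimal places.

0.591

H' = −Σ pᵢ ln pᵢ = −((-0.14350) + (-0.17329) + (-0.14350) + (-0.06490) + (-0.10818) + (-0.13249) + (-0.10818) + (-0.27639) + (-0.04749) + (-0.16385)) = 1.36177 (working shown to 5 dp, full precision carried).
With S = 10 species, ln S = 2.30259, so J = 1.36177/2.30259 = 0.59141, i.e. 0.591 to 3 decimal places.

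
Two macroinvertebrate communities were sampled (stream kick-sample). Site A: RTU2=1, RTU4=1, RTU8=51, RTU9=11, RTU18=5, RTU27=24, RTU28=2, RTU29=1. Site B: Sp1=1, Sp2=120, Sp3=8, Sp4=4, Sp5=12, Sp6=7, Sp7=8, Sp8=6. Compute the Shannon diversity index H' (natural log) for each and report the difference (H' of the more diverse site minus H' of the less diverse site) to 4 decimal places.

0.2172

Site A: N=96, proportions 0.010417, 0.010417, 0.53125, 0.114583, 0.052083, 0.25, 0.020833, 0.010417, giving H' = 1.308028 (working shown to 6 dp, full precision carried).
Site B: N=166, proportions 0.006024, 0.722892, 0.048193, 0.024096, 0.072289, 0.042169, 0.048193, 0.036145, giving H' = 1.090867.
Difference = |1.308028 − 1.090867| = 0.217161, i.e. 0.2172 to 4 decimal places.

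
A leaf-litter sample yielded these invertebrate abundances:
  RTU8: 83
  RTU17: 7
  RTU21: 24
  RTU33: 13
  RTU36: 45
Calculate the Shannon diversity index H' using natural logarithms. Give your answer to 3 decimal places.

1.303

Total N = 83+7+24+13+45 = 172, so the proportions are 0.48256, 0.0407, 0.13953, 0.07558, 0.26163 (working shown to 5 dp, full precision carried).
Each pᵢ ln pᵢ term: 0.48256×(-0.72865)=-0.35162, 0.0407×(-3.20158)=-0.13030, 0.13953×(-1.96944)=-0.27481, 0.07558×(-2.58255)=-0.19519, 0.26163×(-1.34083)=-0.35080.
Sum = -1.30271, so H' = 1.303.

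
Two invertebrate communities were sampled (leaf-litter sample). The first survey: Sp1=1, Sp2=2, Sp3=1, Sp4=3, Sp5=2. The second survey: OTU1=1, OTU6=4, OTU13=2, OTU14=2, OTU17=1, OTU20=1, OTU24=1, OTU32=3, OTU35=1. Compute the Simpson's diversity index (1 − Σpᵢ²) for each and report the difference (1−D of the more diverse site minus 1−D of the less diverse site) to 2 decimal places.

The first survey: N=9, proportions 0.11111, 0.22222, 0.11111, 0.33333, 0.22222, giving 1−D = 0.76543 (working shown to 5 dp, full precision carried).
The second survey: N=16, proportions 0.0625, 0.25, 0.125, 0.125, 0.0625, 0.0625, 0.0625, 0.1875, 0.0625, giving 1−D = 0.85156.
Difference = |0.76543 − 0.85156| = 0.08613, i.e. 0.09 to 2 decimal places.

0.09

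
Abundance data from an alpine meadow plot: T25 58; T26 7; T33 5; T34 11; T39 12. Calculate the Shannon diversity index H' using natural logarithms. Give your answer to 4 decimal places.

Total N = 58+7+5+11+12 = 93, so the proportions are 0.623656, 0.075269, 0.053763, 0.11828, 0.129032 (working shown to 6 dp, full precision carried).
Each pᵢ ln pᵢ term: 0.623656×(-0.472156)=-0.294463, 0.075269×(-2.586689)=-0.194697, 0.053763×(-2.923162)=-0.157159, 0.11828×(-2.134704)=-0.252492, 0.129032×(-2.047693)=-0.264218.
Sum = -1.163030, so H' = 1.1630.

1.1630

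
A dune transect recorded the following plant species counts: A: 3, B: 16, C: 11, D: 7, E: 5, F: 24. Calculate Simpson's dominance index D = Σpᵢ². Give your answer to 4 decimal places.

Total N = 3+16+11+7+5+24 = 66, so the proportions are 0.045455, 0.242424, 0.166667, 0.106061, 0.075758, 0.363636 (working shown to 6 dp, full precision carried).
D = 0.045455² + 0.242424² + 0.166667² + 0.106061² + 0.075758² + 0.363636² = 0.002066 + 0.058770 + 0.027778 + 0.011249 + 0.005739 + 0.132231 = 0.237833.
To 4 decimal places, D = 0.2378.

0.2378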